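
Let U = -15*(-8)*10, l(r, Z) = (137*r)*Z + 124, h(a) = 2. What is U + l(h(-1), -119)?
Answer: -31282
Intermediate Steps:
l(r, Z) = 124 + 137*Z*r (l(r, Z) = 137*Z*r + 124 = 124 + 137*Z*r)
U = 1200 (U = 120*10 = 1200)
U + l(h(-1), -119) = 1200 + (124 + 137*(-119)*2) = 1200 + (124 - 32606) = 1200 - 32482 = -31282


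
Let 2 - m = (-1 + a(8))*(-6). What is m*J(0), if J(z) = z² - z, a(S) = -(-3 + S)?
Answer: 0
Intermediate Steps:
a(S) = 3 - S
m = -34 (m = 2 - (-1 + (3 - 1*8))*(-6) = 2 - (-1 + (3 - 8))*(-6) = 2 - (-1 - 5)*(-6) = 2 - (-6)*(-6) = 2 - 1*36 = 2 - 36 = -34)
m*J(0) = -0*(-1 + 0) = -0*(-1) = -34*0 = 0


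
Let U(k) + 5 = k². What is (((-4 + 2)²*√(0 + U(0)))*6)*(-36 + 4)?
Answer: -768*I*√5 ≈ -1717.3*I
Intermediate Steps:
U(k) = -5 + k²
(((-4 + 2)²*√(0 + U(0)))*6)*(-36 + 4) = (((-4 + 2)²*√(0 + (-5 + 0²)))*6)*(-36 + 4) = (((-2)²*√(0 + (-5 + 0)))*6)*(-32) = ((4*√(0 - 5))*6)*(-32) = ((4*√(-5))*6)*(-32) = ((4*(I*√5))*6)*(-32) = ((4*I*√5)*6)*(-32) = (24*I*√5)*(-32) = -768*I*√5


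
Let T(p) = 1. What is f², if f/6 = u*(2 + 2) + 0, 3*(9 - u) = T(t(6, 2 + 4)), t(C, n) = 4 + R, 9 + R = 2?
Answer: 43264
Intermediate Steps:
R = -7 (R = -9 + 2 = -7)
t(C, n) = -3 (t(C, n) = 4 - 7 = -3)
u = 26/3 (u = 9 - ⅓*1 = 9 - ⅓ = 26/3 ≈ 8.6667)
f = 208 (f = 6*(26*(2 + 2)/3 + 0) = 6*((26/3)*4 + 0) = 6*(104/3 + 0) = 6*(104/3) = 208)
f² = 208² = 43264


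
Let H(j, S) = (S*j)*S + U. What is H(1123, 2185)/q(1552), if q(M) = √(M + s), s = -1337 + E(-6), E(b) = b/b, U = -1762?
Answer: 1787150971*√6/12 ≈ 3.6480e+8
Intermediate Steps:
E(b) = 1
H(j, S) = -1762 + j*S² (H(j, S) = (S*j)*S - 1762 = j*S² - 1762 = -1762 + j*S²)
s = -1336 (s = -1337 + 1 = -1336)
q(M) = √(-1336 + M) (q(M) = √(M - 1336) = √(-1336 + M))
H(1123, 2185)/q(1552) = (-1762 + 1123*2185²)/(√(-1336 + 1552)) = (-1762 + 1123*4774225)/(√216) = (-1762 + 5361454675)/((6*√6)) = 5361452913*(√6/36) = 1787150971*√6/12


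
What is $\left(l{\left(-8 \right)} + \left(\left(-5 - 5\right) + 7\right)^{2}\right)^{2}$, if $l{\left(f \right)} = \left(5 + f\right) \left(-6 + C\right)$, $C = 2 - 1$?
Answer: $576$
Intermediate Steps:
$C = 1$ ($C = 2 - 1 = 1$)
$l{\left(f \right)} = -25 - 5 f$ ($l{\left(f \right)} = \left(5 + f\right) \left(-6 + 1\right) = \left(5 + f\right) \left(-5\right) = -25 - 5 f$)
$\left(l{\left(-8 \right)} + \left(\left(-5 - 5\right) + 7\right)^{2}\right)^{2} = \left(\left(-25 - -40\right) + \left(\left(-5 - 5\right) + 7\right)^{2}\right)^{2} = \left(\left(-25 + 40\right) + \left(-10 + 7\right)^{2}\right)^{2} = \left(15 + \left(-3\right)^{2}\right)^{2} = \left(15 + 9\right)^{2} = 24^{2} = 576$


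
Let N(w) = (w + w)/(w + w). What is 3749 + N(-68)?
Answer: 3750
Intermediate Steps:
N(w) = 1 (N(w) = (2*w)/((2*w)) = (2*w)*(1/(2*w)) = 1)
3749 + N(-68) = 3749 + 1 = 3750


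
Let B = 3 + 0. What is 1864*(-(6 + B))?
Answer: -16776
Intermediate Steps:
B = 3
1864*(-(6 + B)) = 1864*(-(6 + 3)) = 1864*(-1*9) = 1864*(-9) = -16776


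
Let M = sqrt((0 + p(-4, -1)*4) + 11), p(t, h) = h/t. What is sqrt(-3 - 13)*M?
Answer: 8*I*sqrt(3) ≈ 13.856*I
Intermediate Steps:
M = 2*sqrt(3) (M = sqrt((0 - 1/(-4)*4) + 11) = sqrt((0 - 1*(-1/4)*4) + 11) = sqrt((0 + (1/4)*4) + 11) = sqrt((0 + 1) + 11) = sqrt(1 + 11) = sqrt(12) = 2*sqrt(3) ≈ 3.4641)
sqrt(-3 - 13)*M = sqrt(-3 - 13)*(2*sqrt(3)) = sqrt(-16)*(2*sqrt(3)) = (4*I)*(2*sqrt(3)) = 8*I*sqrt(3)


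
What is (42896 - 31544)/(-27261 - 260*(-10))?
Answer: -11352/24661 ≈ -0.46032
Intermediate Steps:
(42896 - 31544)/(-27261 - 260*(-10)) = 11352/(-27261 + 2600) = 11352/(-24661) = 11352*(-1/24661) = -11352/24661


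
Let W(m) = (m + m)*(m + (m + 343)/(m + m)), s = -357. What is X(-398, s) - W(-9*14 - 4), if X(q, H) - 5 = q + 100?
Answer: -34306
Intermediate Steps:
X(q, H) = 105 + q (X(q, H) = 5 + (q + 100) = 5 + (100 + q) = 105 + q)
W(m) = 2*m*(m + (343 + m)/(2*m)) (W(m) = (2*m)*(m + (343 + m)/((2*m))) = (2*m)*(m + (343 + m)*(1/(2*m))) = (2*m)*(m + (343 + m)/(2*m)) = 2*m*(m + (343 + m)/(2*m)))
X(-398, s) - W(-9*14 - 4) = (105 - 398) - (343 + (-9*14 - 4) + 2*(-9*14 - 4)²) = -293 - (343 + (-126 - 4) + 2*(-126 - 4)²) = -293 - (343 - 130 + 2*(-130)²) = -293 - (343 - 130 + 2*16900) = -293 - (343 - 130 + 33800) = -293 - 1*34013 = -293 - 34013 = -34306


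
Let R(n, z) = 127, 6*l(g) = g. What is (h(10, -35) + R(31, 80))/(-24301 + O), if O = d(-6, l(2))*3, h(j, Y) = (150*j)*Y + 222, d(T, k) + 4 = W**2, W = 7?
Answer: 52151/24166 ≈ 2.1580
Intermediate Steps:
l(g) = g/6
d(T, k) = 45 (d(T, k) = -4 + 7**2 = -4 + 49 = 45)
h(j, Y) = 222 + 150*Y*j (h(j, Y) = 150*Y*j + 222 = 222 + 150*Y*j)
O = 135 (O = 45*3 = 135)
(h(10, -35) + R(31, 80))/(-24301 + O) = ((222 + 150*(-35)*10) + 127)/(-24301 + 135) = ((222 - 52500) + 127)/(-24166) = (-52278 + 127)*(-1/24166) = -52151*(-1/24166) = 52151/24166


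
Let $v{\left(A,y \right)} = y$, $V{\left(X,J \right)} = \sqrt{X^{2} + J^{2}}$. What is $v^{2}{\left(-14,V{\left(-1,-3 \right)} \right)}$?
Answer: $10$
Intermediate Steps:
$V{\left(X,J \right)} = \sqrt{J^{2} + X^{2}}$
$v^{2}{\left(-14,V{\left(-1,-3 \right)} \right)} = \left(\sqrt{\left(-3\right)^{2} + \left(-1\right)^{2}}\right)^{2} = \left(\sqrt{9 + 1}\right)^{2} = \left(\sqrt{10}\right)^{2} = 10$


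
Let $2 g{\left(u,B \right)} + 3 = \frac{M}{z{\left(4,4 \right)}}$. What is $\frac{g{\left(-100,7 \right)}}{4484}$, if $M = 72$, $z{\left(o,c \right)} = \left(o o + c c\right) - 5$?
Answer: $- \frac{1}{26904} \approx -3.7169 \cdot 10^{-5}$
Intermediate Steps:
$z{\left(o,c \right)} = -5 + c^{2} + o^{2}$ ($z{\left(o,c \right)} = \left(o^{2} + c^{2}\right) - 5 = \left(c^{2} + o^{2}\right) - 5 = -5 + c^{2} + o^{2}$)
$g{\left(u,B \right)} = - \frac{1}{6}$ ($g{\left(u,B \right)} = - \frac{3}{2} + \frac{72 \frac{1}{-5 + 4^{2} + 4^{2}}}{2} = - \frac{3}{2} + \frac{72 \frac{1}{-5 + 16 + 16}}{2} = - \frac{3}{2} + \frac{72 \cdot \frac{1}{27}}{2} = - \frac{3}{2} + \frac{1}{2} \cdot \frac{8}{3} = - \frac{3}{2} + \frac{4}{3} = - \frac{1}{6}$)
$\frac{g{\left(-100,7 \right)}}{4484} = - \frac{1}{6 \cdot 4484} = \left(- \frac{1}{6}\right) \frac{1}{4484} = - \frac{1}{26904}$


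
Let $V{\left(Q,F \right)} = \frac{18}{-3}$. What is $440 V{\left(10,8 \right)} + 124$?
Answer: $-2516$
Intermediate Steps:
$V{\left(Q,F \right)} = -6$ ($V{\left(Q,F \right)} = 18 \left(- \frac{1}{3}\right) = -6$)
$440 V{\left(10,8 \right)} + 124 = 440 \left(-6\right) + 124 = -2640 + 124 = -2516$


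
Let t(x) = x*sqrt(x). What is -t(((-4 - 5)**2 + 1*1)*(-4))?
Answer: 656*I*sqrt(82) ≈ 5940.3*I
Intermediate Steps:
t(x) = x**(3/2)
-t(((-4 - 5)**2 + 1*1)*(-4)) = -(((-4 - 5)**2 + 1*1)*(-4))**(3/2) = -(((-9)**2 + 1)*(-4))**(3/2) = -((81 + 1)*(-4))**(3/2) = -(82*(-4))**(3/2) = -(-328)**(3/2) = -(-656)*I*sqrt(82) = 656*I*sqrt(82)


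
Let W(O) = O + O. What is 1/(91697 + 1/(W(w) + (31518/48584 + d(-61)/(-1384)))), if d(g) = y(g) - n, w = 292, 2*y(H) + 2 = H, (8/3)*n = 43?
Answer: 39314244229/3604998320306869 ≈ 1.0905e-5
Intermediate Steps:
n = 129/8 (n = (3/8)*43 = 129/8 ≈ 16.125)
y(H) = -1 + H/2
d(g) = -137/8 + g/2 (d(g) = (-1 + g/2) - 1*129/8 = (-1 + g/2) - 129/8 = -137/8 + g/2)
W(O) = 2*O
1/(91697 + 1/(W(w) + (31518/48584 + d(-61)/(-1384)))) = 1/(91697 + 1/(2*292 + (31518/48584 + (-137/8 + (½)*(-61))/(-1384)))) = 1/(91697 + 1/(584 + (31518*(1/48584) + (-137/8 - 61/2)*(-1/1384)))) = 1/(91697 + 1/(584 + (15759/24292 - 381/8*(-1/1384)))) = 1/(91697 + 1/(584 + (15759/24292 + 381/11072))) = 1/(91697 + 1/(584 + 45934725/67240256)) = 1/(91697 + 1/(39314244229/67240256)) = 1/(91697 + 67240256/39314244229) = 1/(3604998320306869/39314244229) = 39314244229/3604998320306869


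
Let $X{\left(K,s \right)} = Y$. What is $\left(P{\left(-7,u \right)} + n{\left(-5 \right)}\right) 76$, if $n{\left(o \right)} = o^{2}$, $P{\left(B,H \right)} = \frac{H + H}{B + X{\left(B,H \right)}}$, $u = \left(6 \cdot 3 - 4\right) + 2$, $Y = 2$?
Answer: $\frac{7068}{5} \approx 1413.6$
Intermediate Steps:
$X{\left(K,s \right)} = 2$
$u = 16$ ($u = \left(18 - 4\right) + 2 = 14 + 2 = 16$)
$P{\left(B,H \right)} = \frac{2 H}{2 + B}$ ($P{\left(B,H \right)} = \frac{H + H}{B + 2} = \frac{2 H}{2 + B}$)
$\left(P{\left(-7,u \right)} + n{\left(-5 \right)}\right) 76 = \left(2 \cdot 16 \frac{1}{2 - 7} + \left(-5\right)^{2}\right) 76 = \left(2 \cdot 16 \frac{1}{-5} + 25\right) 76 = \left(2 \cdot 16 \left(- \frac{1}{5}\right) + 25\right) 76 = \left(- \frac{32}{5} + 25\right) 76 = \frac{93}{5} \cdot 76 = \frac{7068}{5}$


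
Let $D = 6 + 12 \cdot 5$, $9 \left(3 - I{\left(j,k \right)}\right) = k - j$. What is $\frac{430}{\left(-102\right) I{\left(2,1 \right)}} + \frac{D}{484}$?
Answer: $- \frac{6381}{5236} \approx -1.2187$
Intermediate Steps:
$I{\left(j,k \right)} = 3 - \frac{k}{9} + \frac{j}{9}$ ($I{\left(j,k \right)} = 3 - \frac{k - j}{9} = 3 + \left(- \frac{k}{9} + \frac{j}{9}\right) = 3 - \frac{k}{9} + \frac{j}{9}$)
$D = 66$ ($D = 6 + 60 = 66$)
$\frac{430}{\left(-102\right) I{\left(2,1 \right)}} + \frac{D}{484} = \frac{430}{\left(-102\right) \left(3 - \frac{1}{9} + \frac{1}{9} \cdot 2\right)} + \frac{66}{484} = \frac{430}{\left(-102\right) \left(3 - \frac{1}{9} + \frac{2}{9}\right)} + 66 \cdot \frac{1}{484} = \frac{430}{\left(-102\right) \frac{28}{9}} + \frac{3}{22} = \frac{430}{- \frac{952}{3}} + \frac{3}{22} = 430 \left(- \frac{3}{952}\right) + \frac{3}{22} = - \frac{645}{476} + \frac{3}{22} = - \frac{6381}{5236}$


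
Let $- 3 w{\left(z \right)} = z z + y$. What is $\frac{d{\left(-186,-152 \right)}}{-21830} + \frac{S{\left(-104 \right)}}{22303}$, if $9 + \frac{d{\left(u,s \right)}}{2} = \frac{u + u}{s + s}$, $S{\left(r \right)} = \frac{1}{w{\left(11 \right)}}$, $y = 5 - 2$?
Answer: $\frac{101997777}{143384537305} \approx 0.00071136$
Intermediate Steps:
$y = 3$ ($y = 5 - 2 = 3$)
$w{\left(z \right)} = -1 - \frac{z^{2}}{3}$ ($w{\left(z \right)} = - \frac{z z + 3}{3} = - \frac{z^{2} + 3}{3} = - \frac{3 + z^{2}}{3} = -1 - \frac{z^{2}}{3}$)
$S{\left(r \right)} = - \frac{3}{124}$ ($S{\left(r \right)} = \frac{1}{-1 - \frac{11^{2}}{3}} = \frac{1}{-1 - \frac{121}{3}} = \frac{1}{- \frac{124}{3}} = - \frac{3}{124}$)
$d{\left(u,s \right)} = -18 + \frac{2 u}{s}$ ($d{\left(u,s \right)} = -18 + 2 \frac{u + u}{s + s} = -18 + 2 \frac{2 u}{2 s} = -18 + 2 \cdot 2 u \frac{1}{2 s} = -18 + 2 \frac{u}{s} = -18 + \frac{2 u}{s}$)
$\frac{d{\left(-186,-152 \right)}}{-21830} + \frac{S{\left(-104 \right)}}{22303} = \frac{-18 + 2 \left(-186\right) \frac{1}{-152}}{-21830} - \frac{3}{124 \cdot 22303} = \left(-18 + 2 \left(-186\right) \left(- \frac{1}{152}\right)\right) \left(- \frac{1}{21830}\right) - \frac{3}{2765572} = \left(-18 + \frac{93}{38}\right) \left(- \frac{1}{21830}\right) - \frac{3}{2765572} = \left(- \frac{591}{38}\right) \left(- \frac{1}{21830}\right) - \frac{3}{2765572} = \frac{591}{829540} - \frac{3}{2765572} = \frac{101997777}{143384537305}$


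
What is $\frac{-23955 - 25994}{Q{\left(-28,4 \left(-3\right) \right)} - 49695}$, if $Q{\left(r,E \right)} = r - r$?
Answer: $\frac{49949}{49695} \approx 1.0051$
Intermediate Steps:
$Q{\left(r,E \right)} = 0$
$\frac{-23955 - 25994}{Q{\left(-28,4 \left(-3\right) \right)} - 49695} = \frac{-23955 - 25994}{0 - 49695} = - \frac{49949}{-49695} = \left(-49949\right) \left(- \frac{1}{49695}\right) = \frac{49949}{49695}$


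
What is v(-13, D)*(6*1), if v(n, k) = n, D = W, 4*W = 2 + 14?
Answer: -78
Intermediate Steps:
W = 4 (W = (2 + 14)/4 = (1/4)*16 = 4)
D = 4
v(-13, D)*(6*1) = -78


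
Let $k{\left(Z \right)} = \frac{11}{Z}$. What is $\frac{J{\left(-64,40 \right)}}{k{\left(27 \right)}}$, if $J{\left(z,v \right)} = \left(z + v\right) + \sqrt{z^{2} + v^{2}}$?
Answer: $- \frac{648}{11} + \frac{216 \sqrt{89}}{11} \approx 126.34$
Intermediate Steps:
$J{\left(z,v \right)} = v + z + \sqrt{v^{2} + z^{2}}$ ($J{\left(z,v \right)} = \left(v + z\right) + \sqrt{v^{2} + z^{2}} = v + z + \sqrt{v^{2} + z^{2}}$)
$\frac{J{\left(-64,40 \right)}}{k{\left(27 \right)}} = \frac{40 - 64 + \sqrt{40^{2} + \left(-64\right)^{2}}}{11 \cdot \frac{1}{27}} = \frac{40 - 64 + \sqrt{1600 + 4096}}{11 \cdot \frac{1}{27}} = \frac{40 - 64 + \sqrt{5696}}{\frac{11}{27}} = \left(40 - 64 + 8 \sqrt{89}\right) \frac{27}{11} = \left(-24 + 8 \sqrt{89}\right) \frac{27}{11} = - \frac{648}{11} + \frac{216 \sqrt{89}}{11}$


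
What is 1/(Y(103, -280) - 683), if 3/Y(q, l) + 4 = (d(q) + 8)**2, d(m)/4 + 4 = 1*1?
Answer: -4/2731 ≈ -0.0014647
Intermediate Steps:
d(m) = -12 (d(m) = -16 + 4*(1*1) = -16 + 4*1 = -16 + 4 = -12)
Y(q, l) = 1/4 (Y(q, l) = 3/(-4 + (-12 + 8)**2) = 3/(-4 + (-4)**2) = 3/(-4 + 16) = 3/12 = 3*(1/12) = 1/4)
1/(Y(103, -280) - 683) = 1/(1/4 - 683) = 1/(-2731/4) = -4/2731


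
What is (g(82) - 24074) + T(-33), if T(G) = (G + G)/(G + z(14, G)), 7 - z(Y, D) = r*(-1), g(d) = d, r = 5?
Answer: -167922/7 ≈ -23989.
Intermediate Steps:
z(Y, D) = 12 (z(Y, D) = 7 - 5*(-1) = 7 - 1*(-5) = 7 + 5 = 12)
T(G) = 2*G/(12 + G) (T(G) = (G + G)/(G + 12) = (2*G)/(12 + G) = 2*G/(12 + G))
(g(82) - 24074) + T(-33) = (82 - 24074) + 2*(-33)/(12 - 33) = -23992 + 2*(-33)/(-21) = -23992 + 2*(-33)*(-1/21) = -23992 + 22/7 = -167922/7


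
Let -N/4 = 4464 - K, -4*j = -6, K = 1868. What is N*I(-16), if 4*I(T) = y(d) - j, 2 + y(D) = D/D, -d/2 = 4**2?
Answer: 6490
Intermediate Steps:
j = 3/2 (j = -1/4*(-6) = 3/2 ≈ 1.5000)
d = -32 (d = -2*4**2 = -2*16 = -32)
y(D) = -1 (y(D) = -2 + D/D = -2 + 1 = -1)
I(T) = -5/8 (I(T) = (-1 - 1*3/2)/4 = (-1 - 3/2)/4 = (1/4)*(-5/2) = -5/8)
N = -10384 (N = -4*(4464 - 1*1868) = -4*(4464 - 1868) = -4*2596 = -10384)
N*I(-16) = -10384*(-5/8) = 6490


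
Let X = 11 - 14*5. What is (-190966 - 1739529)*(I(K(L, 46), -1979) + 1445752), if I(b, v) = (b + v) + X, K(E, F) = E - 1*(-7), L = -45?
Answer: -2787009299620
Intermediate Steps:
X = -59 (X = 11 - 70 = -59)
K(E, F) = 7 + E (K(E, F) = E + 7 = 7 + E)
I(b, v) = -59 + b + v (I(b, v) = (b + v) - 59 = -59 + b + v)
(-190966 - 1739529)*(I(K(L, 46), -1979) + 1445752) = (-190966 - 1739529)*((-59 + (7 - 45) - 1979) + 1445752) = -1930495*((-59 - 38 - 1979) + 1445752) = -1930495*(-2076 + 1445752) = -1930495*1443676 = -2787009299620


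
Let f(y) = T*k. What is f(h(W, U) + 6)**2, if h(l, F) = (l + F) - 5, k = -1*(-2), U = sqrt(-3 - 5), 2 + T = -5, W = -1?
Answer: 196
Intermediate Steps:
T = -7 (T = -2 - 5 = -7)
U = 2*I*sqrt(2) (U = sqrt(-8) = 2*I*sqrt(2) ≈ 2.8284*I)
k = 2
h(l, F) = -5 + F + l (h(l, F) = (F + l) - 5 = -5 + F + l)
f(y) = -14 (f(y) = -7*2 = -14)
f(h(W, U) + 6)**2 = (-14)**2 = 196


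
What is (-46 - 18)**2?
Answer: 4096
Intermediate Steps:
(-46 - 18)**2 = (-64)**2 = 4096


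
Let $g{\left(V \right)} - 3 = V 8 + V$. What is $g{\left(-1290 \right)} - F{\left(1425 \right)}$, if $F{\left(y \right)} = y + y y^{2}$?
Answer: $-2893653657$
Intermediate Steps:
$g{\left(V \right)} = 3 + 9 V$ ($g{\left(V \right)} = 3 + \left(V 8 + V\right) = 3 + \left(8 V + V\right) = 3 + 9 V$)
$F{\left(y \right)} = y + y^{3}$
$g{\left(-1290 \right)} - F{\left(1425 \right)} = \left(3 + 9 \left(-1290\right)\right) - \left(1425 + 1425^{3}\right) = \left(3 - 11610\right) - \left(1425 + 2893640625\right) = -11607 - 2893642050 = -2893653657$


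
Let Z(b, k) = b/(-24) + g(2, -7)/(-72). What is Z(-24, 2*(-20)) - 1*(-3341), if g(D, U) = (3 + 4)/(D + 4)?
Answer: 1443737/432 ≈ 3342.0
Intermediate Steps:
g(D, U) = 7/(4 + D)
Z(b, k) = -7/432 - b/24 (Z(b, k) = b/(-24) + (7/(4 + 2))/(-72) = b*(-1/24) + (7/6)*(-1/72) = -b/24 + (7*(⅙))*(-1/72) = -b/24 + (7/6)*(-1/72) = -b/24 - 7/432 = -7/432 - b/24)
Z(-24, 2*(-20)) - 1*(-3341) = (-7/432 - 1/24*(-24)) - 1*(-3341) = (-7/432 + 1) + 3341 = 425/432 + 3341 = 1443737/432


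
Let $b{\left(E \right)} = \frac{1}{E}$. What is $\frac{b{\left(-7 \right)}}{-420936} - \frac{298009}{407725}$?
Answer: $- \frac{878098607243}{1201382914200} \approx -0.73091$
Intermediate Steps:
$\frac{b{\left(-7 \right)}}{-420936} - \frac{298009}{407725} = \frac{1}{\left(-7\right) \left(-420936\right)} - \frac{298009}{407725} = \left(- \frac{1}{7}\right) \left(- \frac{1}{420936}\right) - \frac{298009}{407725} = \frac{1}{2946552} - \frac{298009}{407725} = - \frac{878098607243}{1201382914200}$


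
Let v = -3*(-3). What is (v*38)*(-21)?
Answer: -7182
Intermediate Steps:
v = 9
(v*38)*(-21) = (9*38)*(-21) = 342*(-21) = -7182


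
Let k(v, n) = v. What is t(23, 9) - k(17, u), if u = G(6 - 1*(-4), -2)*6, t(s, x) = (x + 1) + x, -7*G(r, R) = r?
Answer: 2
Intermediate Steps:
G(r, R) = -r/7
t(s, x) = 1 + 2*x (t(s, x) = (1 + x) + x = 1 + 2*x)
u = -60/7 (u = -(6 - 1*(-4))/7*6 = -(6 + 4)/7*6 = -⅐*10*6 = -10/7*6 = -60/7 ≈ -8.5714)
t(23, 9) - k(17, u) = (1 + 2*9) - 1*17 = (1 + 18) - 17 = 19 - 17 = 2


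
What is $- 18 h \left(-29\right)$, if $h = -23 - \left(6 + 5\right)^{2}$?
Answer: $-75168$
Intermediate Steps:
$h = -144$ ($h = -23 - 11^{2} = -23 - 121 = -144$)
$- 18 h \left(-29\right) = \left(-18\right) \left(-144\right) \left(-29\right) = 2592 \left(-29\right) = -75168$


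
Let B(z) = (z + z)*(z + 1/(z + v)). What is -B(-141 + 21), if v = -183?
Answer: -2908880/101 ≈ -28801.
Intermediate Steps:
B(z) = 2*z*(z + 1/(-183 + z)) (B(z) = (z + z)*(z + 1/(z - 183)) = (2*z)*(z + 1/(-183 + z)) = 2*z*(z + 1/(-183 + z)))
-B(-141 + 21) = -2*(-141 + 21)*(1 + (-141 + 21)² - 183*(-141 + 21))/(-183 + (-141 + 21)) = -2*(-120)*(1 + (-120)² - 183*(-120))/(-183 - 120) = -2*(-120)*(1 + 14400 + 21960)/(-303) = -2*(-120)*(-1)*36361/303 = -1*2908880/101 = -2908880/101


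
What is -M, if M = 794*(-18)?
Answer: 14292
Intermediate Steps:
M = -14292
-M = -1*(-14292) = 14292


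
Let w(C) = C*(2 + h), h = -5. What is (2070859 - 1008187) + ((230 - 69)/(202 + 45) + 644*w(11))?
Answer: 257230901/247 ≈ 1.0414e+6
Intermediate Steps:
w(C) = -3*C (w(C) = C*(2 - 5) = C*(-3) = -3*C)
(2070859 - 1008187) + ((230 - 69)/(202 + 45) + 644*w(11)) = (2070859 - 1008187) + ((230 - 69)/(202 + 45) + 644*(-3*11)) = 1062672 + (161/247 + 644*(-33)) = 1062672 + (161*(1/247) - 21252) = 1062672 + (161/247 - 21252) = 1062672 - 5249083/247 = 257230901/247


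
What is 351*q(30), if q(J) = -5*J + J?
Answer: -42120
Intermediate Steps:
q(J) = -4*J
351*q(30) = 351*(-4*30) = 351*(-120) = -42120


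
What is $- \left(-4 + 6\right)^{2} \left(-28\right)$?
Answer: $112$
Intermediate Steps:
$- \left(-4 + 6\right)^{2} \left(-28\right) = - 2^{2} \left(-28\right) = \left(-1\right) 4 \left(-28\right) = \left(-4\right) \left(-28\right) = 112$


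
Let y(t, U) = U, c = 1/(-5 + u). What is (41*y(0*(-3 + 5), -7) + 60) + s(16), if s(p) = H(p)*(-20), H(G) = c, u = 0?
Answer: -223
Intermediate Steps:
c = -⅕ (c = 1/(-5 + 0) = 1/(-5) = -⅕ ≈ -0.20000)
H(G) = -⅕
s(p) = 4 (s(p) = -⅕*(-20) = 4)
(41*y(0*(-3 + 5), -7) + 60) + s(16) = (41*(-7) + 60) + 4 = (-287 + 60) + 4 = -227 + 4 = -223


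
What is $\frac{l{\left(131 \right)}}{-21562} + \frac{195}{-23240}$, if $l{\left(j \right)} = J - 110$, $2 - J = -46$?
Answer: $- \frac{276371}{50110088} \approx -0.0055153$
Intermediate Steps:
$J = 48$ ($J = 2 - -46 = 2 + 46 = 48$)
$l{\left(j \right)} = -62$ ($l{\left(j \right)} = 48 - 110 = -62$)
$\frac{l{\left(131 \right)}}{-21562} + \frac{195}{-23240} = - \frac{62}{-21562} + \frac{195}{-23240} = \left(-62\right) \left(- \frac{1}{21562}\right) + 195 \left(- \frac{1}{23240}\right) = \frac{31}{10781} - \frac{39}{4648} = - \frac{276371}{50110088}$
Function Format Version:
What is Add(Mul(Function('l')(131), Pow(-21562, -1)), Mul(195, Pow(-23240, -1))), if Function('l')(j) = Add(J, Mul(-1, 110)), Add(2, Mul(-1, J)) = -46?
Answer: Rational(-276371, 50110088) ≈ -0.0055153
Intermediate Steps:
J = 48 (J = Add(2, Mul(-1, -46)) = Add(2, 46) = 48)
Function('l')(j) = -62 (Function('l')(j) = Add(48, Mul(-1, 110)) = Add(48, -110) = -62)
Add(Mul(Function('l')(131), Pow(-21562, -1)), Mul(195, Pow(-23240, -1))) = Add(Mul(-62, Pow(-21562, -1)), Mul(195, Pow(-23240, -1))) = Add(Mul(-62, Rational(-1, 21562)), Mul(195, Rational(-1, 23240))) = Add(Rational(31, 10781), Rational(-39, 4648)) = Rational(-276371, 50110088)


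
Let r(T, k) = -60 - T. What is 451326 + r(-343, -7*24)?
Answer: 451609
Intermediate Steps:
451326 + r(-343, -7*24) = 451326 + (-60 - 1*(-343)) = 451326 + (-60 + 343) = 451326 + 283 = 451609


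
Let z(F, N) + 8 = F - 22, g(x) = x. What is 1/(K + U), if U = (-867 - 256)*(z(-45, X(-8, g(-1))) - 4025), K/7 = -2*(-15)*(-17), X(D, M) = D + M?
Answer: 1/4600730 ≈ 2.1736e-7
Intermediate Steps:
z(F, N) = -30 + F (z(F, N) = -8 + (F - 22) = -8 + (-22 + F) = -30 + F)
K = -3570 (K = 7*(-2*(-15)*(-17)) = 7*(30*(-17)) = 7*(-510) = -3570)
U = 4604300 (U = (-867 - 256)*((-30 - 45) - 4025) = -1123*(-75 - 4025) = -1123*(-4100) = 4604300)
1/(K + U) = 1/(-3570 + 4604300) = 1/4600730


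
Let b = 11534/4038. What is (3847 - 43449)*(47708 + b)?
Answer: -3814790128838/2019 ≈ -1.8894e+9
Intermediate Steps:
b = 5767/2019 (b = 11534*(1/4038) = 5767/2019 ≈ 2.8564)
(3847 - 43449)*(47708 + b) = (3847 - 43449)*(47708 + 5767/2019) = -39602*96328219/2019 = -3814790128838/2019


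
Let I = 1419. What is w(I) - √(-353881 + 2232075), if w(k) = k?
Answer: 1419 - √1878194 ≈ 48.528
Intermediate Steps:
w(I) - √(-353881 + 2232075) = 1419 - √(-353881 + 2232075) = 1419 - √1878194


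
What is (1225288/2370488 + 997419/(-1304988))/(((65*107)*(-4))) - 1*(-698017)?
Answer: 2502972990145349747387/3585833855211920 ≈ 6.9802e+5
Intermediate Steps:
(1225288/2370488 + 997419/(-1304988))/(((65*107)*(-4))) - 1*(-698017) = (1225288*(1/2370488) + 997419*(-1/1304988))/((6955*(-4))) + 698017 = (153161/296311 - 332473/434996)/(-27820) + 698017 = -31890984747/128894099756*(-1/27820) + 698017 = 31890984747/3585833855211920 + 698017 = 2502972990145349747387/3585833855211920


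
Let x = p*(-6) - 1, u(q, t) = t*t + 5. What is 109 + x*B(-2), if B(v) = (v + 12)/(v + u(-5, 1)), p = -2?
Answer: 273/2 ≈ 136.50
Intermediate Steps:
u(q, t) = 5 + t² (u(q, t) = t² + 5 = 5 + t²)
B(v) = (12 + v)/(6 + v) (B(v) = (v + 12)/(v + (5 + 1²)) = (12 + v)/(v + (5 + 1)) = (12 + v)/(v + 6) = (12 + v)/(6 + v))
x = 11 (x = -2*(-6) - 1 = 12 - 1 = 11)
109 + x*B(-2) = 109 + 11*((12 - 2)/(6 - 2)) = 109 + 11*(10/4) = 109 + 11*((¼)*10) = 109 + 11*(5/2) = 109 + 55/2 = 273/2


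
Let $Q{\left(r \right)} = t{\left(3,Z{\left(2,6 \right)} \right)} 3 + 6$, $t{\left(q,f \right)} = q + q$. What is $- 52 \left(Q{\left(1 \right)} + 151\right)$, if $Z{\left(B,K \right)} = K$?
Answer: $-9100$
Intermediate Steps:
$t{\left(q,f \right)} = 2 q$
$Q{\left(r \right)} = 24$ ($Q{\left(r \right)} = 2 \cdot 3 \cdot 3 + 6 = 6 \cdot 3 + 6 = 18 + 6 = 24$)
$- 52 \left(Q{\left(1 \right)} + 151\right) = - 52 \left(24 + 151\right) = \left(-52\right) 175 = -9100$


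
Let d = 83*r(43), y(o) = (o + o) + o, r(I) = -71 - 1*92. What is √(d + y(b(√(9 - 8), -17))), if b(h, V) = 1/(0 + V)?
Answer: 2*I*√977483/17 ≈ 116.31*I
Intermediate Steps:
r(I) = -163 (r(I) = -71 - 92 = -163)
b(h, V) = 1/V
y(o) = 3*o (y(o) = 2*o + o = 3*o)
d = -13529 (d = 83*(-163) = -13529)
√(d + y(b(√(9 - 8), -17))) = √(-13529 + 3/(-17)) = √(-13529 + 3*(-1/17)) = √(-13529 - 3/17) = √(-229996/17) = 2*I*√977483/17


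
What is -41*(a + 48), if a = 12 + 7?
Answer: -2747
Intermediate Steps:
a = 19
-41*(a + 48) = -41*(19 + 48) = -41*67 = -2747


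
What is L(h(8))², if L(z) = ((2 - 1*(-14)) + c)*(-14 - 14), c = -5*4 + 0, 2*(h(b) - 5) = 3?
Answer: 12544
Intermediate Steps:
h(b) = 13/2 (h(b) = 5 + (½)*3 = 5 + 3/2 = 13/2)
c = -20 (c = -20 + 0 = -20)
L(z) = 112 (L(z) = ((2 - 1*(-14)) - 20)*(-14 - 14) = ((2 + 14) - 20)*(-28) = (16 - 20)*(-28) = -4*(-28) = 112)
L(h(8))² = 112² = 12544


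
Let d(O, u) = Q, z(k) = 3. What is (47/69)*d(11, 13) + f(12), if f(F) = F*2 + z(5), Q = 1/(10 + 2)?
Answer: 22403/828 ≈ 27.057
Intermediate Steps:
Q = 1/12 ≈ 0.083333
d(O, u) = 1/12
f(F) = 3 + 2*F (f(F) = F*2 + 3 = 2*F + 3 = 3 + 2*F)
(47/69)*d(11, 13) + f(12) = (47/69)*(1/12) + (3 + 2*12) = (47*(1/69))*(1/12) + (3 + 24) = (47/69)*(1/12) + 27 = 47/828 + 27 = 22403/828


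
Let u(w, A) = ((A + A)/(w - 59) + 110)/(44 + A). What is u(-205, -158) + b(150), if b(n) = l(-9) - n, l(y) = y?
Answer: -1203655/7524 ≈ -159.98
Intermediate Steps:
b(n) = -9 - n
u(w, A) = (110 + 2*A/(-59 + w))/(44 + A) (u(w, A) = ((2*A)/(-59 + w) + 110)/(44 + A) = (2*A/(-59 + w) + 110)/(44 + A) = (110 + 2*A/(-59 + w))/(44 + A))
u(-205, -158) + b(150) = 2*(-3245 - 158 + 55*(-205))/(-2596 - 59*(-158) + 44*(-205) - 158*(-205)) + (-9 - 1*150) = 2*(-3245 - 158 - 11275)/(-2596 + 9322 - 9020 + 32390) + (-9 - 150) = 2*(-14678)/30096 - 159 = 2*(1/30096)*(-14678) - 159 = -7339/7524 - 159 = -1203655/7524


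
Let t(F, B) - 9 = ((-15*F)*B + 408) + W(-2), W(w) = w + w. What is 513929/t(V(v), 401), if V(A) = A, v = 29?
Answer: -513929/174022 ≈ -2.9532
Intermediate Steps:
W(w) = 2*w
t(F, B) = 413 - 15*B*F (t(F, B) = 9 + (((-15*F)*B + 408) + 2*(-2)) = 9 + ((-15*B*F + 408) - 4) = 9 + ((408 - 15*B*F) - 4) = 9 + (404 - 15*B*F) = 413 - 15*B*F)
513929/t(V(v), 401) = 513929/(413 - 15*401*29) = 513929/(413 - 174435) = 513929/(-174022) = 513929*(-1/174022) = -513929/174022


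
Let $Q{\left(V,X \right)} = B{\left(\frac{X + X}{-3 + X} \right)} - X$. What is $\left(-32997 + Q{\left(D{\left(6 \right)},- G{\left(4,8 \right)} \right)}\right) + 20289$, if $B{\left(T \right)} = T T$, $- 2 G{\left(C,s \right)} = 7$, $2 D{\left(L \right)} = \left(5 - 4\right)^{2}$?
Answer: $- \frac{25031}{2} \approx -12516.0$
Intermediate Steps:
$D{\left(L \right)} = \frac{1}{2}$ ($D{\left(L \right)} = \frac{\left(5 - 4\right)^{2}}{2} = \frac{1^{2}}{2} = \frac{1}{2} \cdot 1 = \frac{1}{2}$)
$G{\left(C,s \right)} = - \frac{7}{2}$ ($G{\left(C,s \right)} = \left(- \frac{1}{2}\right) 7 = - \frac{7}{2}$)
$B{\left(T \right)} = T^{2}$
$Q{\left(V,X \right)} = - X + \frac{4 X^{2}}{\left(-3 + X\right)^{2}}$ ($Q{\left(V,X \right)} = \left(\frac{X + X}{-3 + X}\right)^{2} - X = \left(\frac{2 X}{-3 + X}\right)^{2} - X = \frac{4 X^{2}}{\left(-3 + X\right)^{2}} - X = - X + \frac{4 X^{2}}{\left(-3 + X\right)^{2}}$)
$\left(-32997 + Q{\left(D{\left(6 \right)},- G{\left(4,8 \right)} \right)}\right) + 20289 = \left(-32997 - \left(\frac{7}{2} - \frac{4 \left(\left(-1\right) \left(- \frac{7}{2}\right)\right)^{2}}{\left(-3 - - \frac{7}{2}\right)^{2}}\right)\right) + 20289 = \left(-32997 - \left(\frac{7}{2} - \frac{4 \left(\frac{7}{2}\right)^{2}}{\left(-3 + \frac{7}{2}\right)^{2}}\right)\right) + 20289 = \left(-32997 - \left(\frac{7}{2} - 49 \frac{1}{(\frac{1}{2})^{2}}\right)\right) + 20289 = \left(-32997 - \left(\frac{7}{2} - 196\right)\right) + 20289 = \left(-32997 + \left(- \frac{7}{2} + 196\right)\right) + 20289 = \left(-32997 + \frac{385}{2}\right) + 20289 = - \frac{65609}{2} + 20289 = - \frac{25031}{2}$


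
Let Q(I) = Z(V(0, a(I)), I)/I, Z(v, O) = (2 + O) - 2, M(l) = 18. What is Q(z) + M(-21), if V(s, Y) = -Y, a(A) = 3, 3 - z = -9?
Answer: 19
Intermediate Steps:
z = 12 (z = 3 - 1*(-9) = 3 + 9 = 12)
Z(v, O) = O
Q(I) = 1 (Q(I) = I/I = 1)
Q(z) + M(-21) = 1 + 18 = 19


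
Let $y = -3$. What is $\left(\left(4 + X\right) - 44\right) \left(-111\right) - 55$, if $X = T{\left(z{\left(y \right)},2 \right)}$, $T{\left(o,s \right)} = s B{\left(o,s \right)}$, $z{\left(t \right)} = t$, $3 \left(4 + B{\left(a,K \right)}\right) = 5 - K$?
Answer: $5051$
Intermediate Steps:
$B{\left(a,K \right)} = - \frac{7}{3} - \frac{K}{3}$ ($B{\left(a,K \right)} = -4 + \frac{5 - K}{3} = -4 - \left(- \frac{5}{3} + \frac{K}{3}\right) = - \frac{7}{3} - \frac{K}{3}$)
$T{\left(o,s \right)} = s \left(- \frac{7}{3} - \frac{s}{3}\right)$
$X = -6$ ($X = \left(- \frac{1}{3}\right) 2 \left(7 + 2\right) = \left(- \frac{1}{3}\right) 2 \cdot 9 = -6$)
$\left(\left(4 + X\right) - 44\right) \left(-111\right) - 55 = \left(\left(4 - 6\right) - 44\right) \left(-111\right) - 55 = \left(-2 - 44\right) \left(-111\right) - 55 = \left(-46\right) \left(-111\right) - 55 = 5106 - 55 = 5051$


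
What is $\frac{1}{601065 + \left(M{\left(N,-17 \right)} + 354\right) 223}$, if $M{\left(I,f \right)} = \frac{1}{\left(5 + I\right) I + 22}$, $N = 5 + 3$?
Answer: $\frac{126}{85681105} \approx 1.4706 \cdot 10^{-6}$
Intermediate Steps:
$N = 8$
$M{\left(I,f \right)} = \frac{1}{22 + I \left(5 + I\right)}$ ($M{\left(I,f \right)} = \frac{1}{I \left(5 + I\right) + 22} = \frac{1}{22 + I \left(5 + I\right)}$)
$\frac{1}{601065 + \left(M{\left(N,-17 \right)} + 354\right) 223} = \frac{1}{601065 + \left(\frac{1}{22 + 8^{2} + 5 \cdot 8} + 354\right) 223} = \frac{1}{601065 + \left(\frac{1}{22 + 64 + 40} + 354\right) 223} = \frac{1}{601065 + \left(\frac{1}{126} + 354\right) 223} = \frac{1}{601065 + \frac{44605}{126} \cdot 223} = \frac{1}{601065 + \frac{9946915}{126}} = \frac{1}{\frac{85681105}{126}} = \frac{126}{85681105}$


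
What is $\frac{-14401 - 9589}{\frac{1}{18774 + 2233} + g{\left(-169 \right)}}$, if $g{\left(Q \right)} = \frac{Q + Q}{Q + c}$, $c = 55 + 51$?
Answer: $- \frac{4535621370}{1014347} \approx -4471.5$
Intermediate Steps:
$c = 106$
$g{\left(Q \right)} = \frac{2 Q}{106 + Q}$ ($g{\left(Q \right)} = \frac{Q + Q}{Q + 106} = \frac{2 Q}{106 + Q}$)
$\frac{-14401 - 9589}{\frac{1}{18774 + 2233} + g{\left(-169 \right)}} = \frac{-14401 - 9589}{\frac{1}{18774 + 2233} + 2 \left(-169\right) \frac{1}{106 - 169}} = \frac{-14401 - 9589}{\frac{1}{21007} + 2 \left(-169\right) \frac{1}{-63}} = - \frac{23990}{\frac{1}{21007} + 2 \left(-169\right) \left(- \frac{1}{63}\right)} = - \frac{23990}{\frac{1}{21007} + \frac{338}{63}} = - \frac{23990}{\frac{1014347}{189063}} = \left(-23990\right) \frac{189063}{1014347} = - \frac{4535621370}{1014347}$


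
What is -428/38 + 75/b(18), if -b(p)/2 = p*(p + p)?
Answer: -92923/8208 ≈ -11.321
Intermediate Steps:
b(p) = -4*p**2 (b(p) = -2*p*(p + p) = -2*p*2*p = -4*p**2)
-428/38 + 75/b(18) = -428/38 + 75/((-4*18**2)) = -428*1/38 + 75/((-4*324)) = -214/19 + 75/(-1296) = -214/19 + 75*(-1/1296) = -214/19 - 25/432 = -92923/8208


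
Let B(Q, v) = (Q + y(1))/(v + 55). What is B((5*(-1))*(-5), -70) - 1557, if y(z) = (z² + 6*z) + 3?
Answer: -4678/3 ≈ -1559.3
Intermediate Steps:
y(z) = 3 + z² + 6*z
B(Q, v) = (10 + Q)/(55 + v) (B(Q, v) = (Q + (3 + 1² + 6*1))/(v + 55) = (Q + (3 + 1 + 6))/(55 + v) = (Q + 10)/(55 + v) = (10 + Q)/(55 + v))
B((5*(-1))*(-5), -70) - 1557 = (10 + (5*(-1))*(-5))/(55 - 70) - 1557 = (10 - 5*(-5))/(-15) - 1557 = -(10 + 25)/15 - 1557 = -1/15*35 - 1557 = -7/3 - 1557 = -4678/3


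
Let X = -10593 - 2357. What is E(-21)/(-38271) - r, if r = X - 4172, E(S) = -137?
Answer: 655276199/38271 ≈ 17122.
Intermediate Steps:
X = -12950
r = -17122 (r = -12950 - 4172 = -17122)
E(-21)/(-38271) - r = -137/(-38271) - 1*(-17122) = -137*(-1/38271) + 17122 = 137/38271 + 17122 = 655276199/38271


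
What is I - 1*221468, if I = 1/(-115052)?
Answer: -25480336337/115052 ≈ -2.2147e+5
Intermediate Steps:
I = -1/115052 ≈ -8.6917e-6
I - 1*221468 = -1/115052 - 1*221468 = -1/115052 - 221468 = -25480336337/115052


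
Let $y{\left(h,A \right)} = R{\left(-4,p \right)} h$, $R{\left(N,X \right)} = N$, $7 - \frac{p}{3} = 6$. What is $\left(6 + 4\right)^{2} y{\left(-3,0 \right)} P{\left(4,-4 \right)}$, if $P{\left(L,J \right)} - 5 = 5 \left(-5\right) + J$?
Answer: $-28800$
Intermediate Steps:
$p = 3$ ($p = 21 - 18 = 3$)
$y{\left(h,A \right)} = - 4 h$
$P{\left(L,J \right)} = -20 + J$ ($P{\left(L,J \right)} = 5 + \left(5 \left(-5\right) + J\right) = 5 + \left(-25 + J\right) = -20 + J$)
$\left(6 + 4\right)^{2} y{\left(-3,0 \right)} P{\left(4,-4 \right)} = \left(6 + 4\right)^{2} \left(\left(-4\right) \left(-3\right)\right) \left(-20 - 4\right) = 10^{2} \cdot 12 \left(-24\right) = 100 \cdot 12 \left(-24\right) = 1200 \left(-24\right) = -28800$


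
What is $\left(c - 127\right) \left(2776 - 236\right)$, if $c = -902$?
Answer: $-2613660$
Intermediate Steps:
$\left(c - 127\right) \left(2776 - 236\right) = \left(-902 - 127\right) \left(2776 - 236\right) = \left(-1029\right) 2540 = -2613660$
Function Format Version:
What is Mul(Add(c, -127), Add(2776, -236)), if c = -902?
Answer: -2613660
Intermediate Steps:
Mul(Add(c, -127), Add(2776, -236)) = Mul(Add(-902, -127), Add(2776, -236)) = Mul(-1029, 2540) = -2613660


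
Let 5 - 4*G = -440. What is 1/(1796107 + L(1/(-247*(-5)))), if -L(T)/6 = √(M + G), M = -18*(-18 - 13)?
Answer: 1796107/3226000331356 + 3*√2677/3226000331356 ≈ 5.5681e-7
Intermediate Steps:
G = 445/4 (G = 5/4 - ¼*(-440) = 5/4 + 110 = 445/4 ≈ 111.25)
M = 558 (M = -18*(-31) = 558)
L(T) = -3*√2677 (L(T) = -6*√(558 + 445/4) = -3*√2677)
1/(1796107 + L(1/(-247*(-5)))) = 1/(1796107 - 3*√2677)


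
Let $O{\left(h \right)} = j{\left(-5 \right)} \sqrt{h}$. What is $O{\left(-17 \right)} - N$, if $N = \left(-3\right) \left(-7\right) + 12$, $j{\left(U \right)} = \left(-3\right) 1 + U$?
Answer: $-33 - 8 i \sqrt{17} \approx -33.0 - 32.985 i$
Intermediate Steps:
$j{\left(U \right)} = -3 + U$
$O{\left(h \right)} = - 8 \sqrt{h}$ ($O{\left(h \right)} = \left(-3 - 5\right) \sqrt{h} = - 8 \sqrt{h}$)
$N = 33$ ($N = 21 + 12 = 33$)
$O{\left(-17 \right)} - N = - 8 \sqrt{-17} - 33 = - 8 i \sqrt{17} - 33 = -33 - 8 i \sqrt{17}$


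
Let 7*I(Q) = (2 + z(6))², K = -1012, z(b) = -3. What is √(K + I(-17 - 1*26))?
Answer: 3*I*√5509/7 ≈ 31.81*I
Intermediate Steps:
I(Q) = ⅐ (I(Q) = (2 - 3)²/7 = (⅐)*(-1)² = (⅐)*1 = ⅐)
√(K + I(-17 - 1*26)) = √(-1012 + ⅐) = √(-7083/7) = 3*I*√5509/7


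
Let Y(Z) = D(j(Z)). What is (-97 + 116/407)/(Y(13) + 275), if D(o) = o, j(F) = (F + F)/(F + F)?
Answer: -13121/37444 ≈ -0.35042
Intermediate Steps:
j(F) = 1 (j(F) = (2*F)/((2*F)) = (2*F)*(1/(2*F)) = 1)
Y(Z) = 1
(-97 + 116/407)/(Y(13) + 275) = (-97 + 116/407)/(1 + 275) = (-97 + 116*(1/407))/276 = (-97 + 116/407)*(1/276) = -39363/407*1/276 = -13121/37444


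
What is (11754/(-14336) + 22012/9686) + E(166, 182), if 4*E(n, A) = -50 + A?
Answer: 1196011289/34714624 ≈ 34.453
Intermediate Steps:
E(n, A) = -25/2 + A/4 (E(n, A) = (-50 + A)/4 = -25/2 + A/4)
(11754/(-14336) + 22012/9686) + E(166, 182) = (11754/(-14336) + 22012/9686) + (-25/2 + (1/4)*182) = (11754*(-1/14336) + 22012*(1/9686)) + (-25/2 + 91/2) = (-5877/7168 + 11006/4843) + 33 = 50428697/34714624 + 33 = 1196011289/34714624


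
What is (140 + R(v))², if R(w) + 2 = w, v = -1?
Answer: 18769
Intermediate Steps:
R(w) = -2 + w
(140 + R(v))² = (140 + (-2 - 1))² = (140 - 3)² = 137² = 18769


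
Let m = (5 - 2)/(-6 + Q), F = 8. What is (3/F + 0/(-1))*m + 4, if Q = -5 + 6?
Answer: 151/40 ≈ 3.7750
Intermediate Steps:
Q = 1
m = -⅗ (m = (5 - 2)/(-6 + 1) = 3/(-5) = 3*(-⅕) = -⅗ ≈ -0.60000)
(3/F + 0/(-1))*m + 4 = (3/8 + 0/(-1))*(-⅗) + 4 = (3*(⅛) + 0*(-1))*(-⅗) + 4 = (3/8 + 0)*(-⅗) + 4 = (3/8)*(-⅗) + 4 = -9/40 + 4 = 151/40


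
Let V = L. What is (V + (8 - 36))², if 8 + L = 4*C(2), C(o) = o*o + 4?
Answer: 16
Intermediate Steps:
C(o) = 4 + o² (C(o) = o² + 4 = 4 + o²)
L = 24 (L = -8 + 4*(4 + 2²) = -8 + 4*(4 + 4) = -8 + 4*8 = -8 + 32 = 24)
V = 24
(V + (8 - 36))² = (24 + (8 - 36))² = (24 - 28)² = (-4)² = 16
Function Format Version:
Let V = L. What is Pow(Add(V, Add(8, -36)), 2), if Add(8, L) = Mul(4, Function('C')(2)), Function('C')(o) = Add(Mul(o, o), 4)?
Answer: 16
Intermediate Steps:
Function('C')(o) = Add(4, Pow(o, 2)) (Function('C')(o) = Add(Pow(o, 2), 4) = Add(4, Pow(o, 2)))
L = 24 (L = Add(-8, Mul(4, Add(4, Pow(2, 2)))) = Add(-8, Mul(4, Add(4, 4))) = Add(-8, Mul(4, 8)) = Add(-8, 32) = 24)
V = 24
Pow(Add(V, Add(8, -36)), 2) = Pow(Add(24, Add(8, -36)), 2) = Pow(Add(24, -28), 2) = Pow(-4, 2) = 16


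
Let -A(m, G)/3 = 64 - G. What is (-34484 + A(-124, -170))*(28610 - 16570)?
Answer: -423639440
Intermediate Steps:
A(m, G) = -192 + 3*G (A(m, G) = -3*(64 - G) = -192 + 3*G)
(-34484 + A(-124, -170))*(28610 - 16570) = (-34484 + (-192 + 3*(-170)))*(28610 - 16570) = (-34484 + (-192 - 510))*12040 = (-34484 - 702)*12040 = -35186*12040 = -423639440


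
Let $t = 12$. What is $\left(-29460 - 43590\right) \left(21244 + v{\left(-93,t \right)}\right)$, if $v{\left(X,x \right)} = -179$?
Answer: $-1538798250$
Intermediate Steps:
$\left(-29460 - 43590\right) \left(21244 + v{\left(-93,t \right)}\right) = \left(-29460 - 43590\right) \left(21244 - 179\right) = \left(-73050\right) 21065 = -1538798250$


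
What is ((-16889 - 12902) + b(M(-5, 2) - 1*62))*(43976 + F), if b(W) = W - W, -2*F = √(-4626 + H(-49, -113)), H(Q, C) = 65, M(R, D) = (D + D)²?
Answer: -1310089016 + 29791*I*√4561/2 ≈ -1.3101e+9 + 1.006e+6*I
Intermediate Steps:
M(R, D) = 4*D² (M(R, D) = (2*D)² = 4*D²)
F = -I*√4561/2 (F = -√(-4626 + 65)/2 = -I*√4561/2 ≈ -33.768*I)
b(W) = 0
((-16889 - 12902) + b(M(-5, 2) - 1*62))*(43976 + F) = ((-16889 - 12902) + 0)*(43976 - I*√4561/2) = (-29791 + 0)*(43976 - I*√4561/2) = -29791*(43976 - I*√4561/2) = -1310089016 + 29791*I*√4561/2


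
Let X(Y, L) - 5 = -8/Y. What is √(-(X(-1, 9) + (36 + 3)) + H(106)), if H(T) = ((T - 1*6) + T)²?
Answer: 4*√2649 ≈ 205.87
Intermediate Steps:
X(Y, L) = 5 - 8/Y
H(T) = (-6 + 2*T)² (H(T) = ((T - 6) + T)² = ((-6 + T) + T)² = (-6 + 2*T)²)
√(-(X(-1, 9) + (36 + 3)) + H(106)) = √(-((5 - 8/(-1)) + (36 + 3)) + 4*(-3 + 106)²) = √(-((5 - 8*(-1)) + 39) + 4*103²) = √(-((5 + 8) + 39) + 4*10609) = √(-(13 + 39) + 42436) = √(-1*52 + 42436) = √(-52 + 42436) = √42384 = 4*√2649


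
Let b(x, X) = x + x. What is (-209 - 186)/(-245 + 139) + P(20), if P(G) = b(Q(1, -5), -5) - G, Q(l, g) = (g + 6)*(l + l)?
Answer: -1301/106 ≈ -12.274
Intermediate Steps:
Q(l, g) = 2*l*(6 + g) (Q(l, g) = (6 + g)*(2*l) = 2*l*(6 + g))
b(x, X) = 2*x
P(G) = 4 - G (P(G) = 2*(2*1*(6 - 5)) - G = 2*(2*1*1) - G = 2*2 - G = 4 - G)
(-209 - 186)/(-245 + 139) + P(20) = (-209 - 186)/(-245 + 139) + (4 - 1*20) = -395/(-106) + (4 - 20) = -395*(-1/106) - 16 = 395/106 - 16 = -1301/106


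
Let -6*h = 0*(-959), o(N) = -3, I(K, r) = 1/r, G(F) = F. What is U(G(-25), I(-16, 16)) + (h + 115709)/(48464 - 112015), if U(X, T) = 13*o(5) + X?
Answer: -4182973/63551 ≈ -65.821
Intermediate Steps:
h = 0 (h = -0*(-959) = -1/6*0 = 0)
U(X, T) = -39 + X (U(X, T) = 13*(-3) + X = -39 + X)
U(G(-25), I(-16, 16)) + (h + 115709)/(48464 - 112015) = (-39 - 25) + (0 + 115709)/(48464 - 112015) = -64 + 115709/(-63551) = -64 + 115709*(-1/63551) = -64 - 115709/63551 = -4182973/63551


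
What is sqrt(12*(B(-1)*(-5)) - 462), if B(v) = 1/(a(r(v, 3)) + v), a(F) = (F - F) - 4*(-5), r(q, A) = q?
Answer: 3*I*sqrt(18658)/19 ≈ 21.568*I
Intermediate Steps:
a(F) = 20 (a(F) = 0 + 20 = 20)
B(v) = 1/(20 + v)
sqrt(12*(B(-1)*(-5)) - 462) = sqrt(12*(-5/(20 - 1)) - 462) = sqrt(12*(-5/19) - 462) = sqrt(-60/19 - 462) = sqrt(-8838/19) = 3*I*sqrt(18658)/19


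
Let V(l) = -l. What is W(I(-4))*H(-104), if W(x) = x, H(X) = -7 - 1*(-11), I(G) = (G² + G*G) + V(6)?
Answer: 104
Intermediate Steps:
I(G) = -6 + 2*G² (I(G) = (G² + G*G) - 1*6 = (G² + G²) - 6 = 2*G² - 6 = -6 + 2*G²)
H(X) = 4 (H(X) = -7 + 11 = 4)
W(I(-4))*H(-104) = (-6 + 2*(-4)²)*4 = (-6 + 2*16)*4 = (-6 + 32)*4 = 26*4 = 104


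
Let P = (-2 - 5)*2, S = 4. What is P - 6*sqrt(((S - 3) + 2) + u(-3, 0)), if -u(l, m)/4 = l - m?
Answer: -14 - 6*sqrt(15) ≈ -37.238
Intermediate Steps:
u(l, m) = -4*l + 4*m (u(l, m) = -4*(l - m) = -4*l + 4*m)
P = -14 (P = -7*2 = -14)
P - 6*sqrt(((S - 3) + 2) + u(-3, 0)) = -14 - 6*sqrt(((4 - 3) + 2) + (-4*(-3) + 4*0)) = -14 - 6*sqrt((1 + 2) + (12 + 0)) = -14 - 6*sqrt(3 + 12) = -14 - 6*sqrt(15)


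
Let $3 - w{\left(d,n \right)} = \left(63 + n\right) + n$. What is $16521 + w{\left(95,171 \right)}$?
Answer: $16119$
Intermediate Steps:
$w{\left(d,n \right)} = -60 - 2 n$ ($w{\left(d,n \right)} = 3 - \left(\left(63 + n\right) + n\right) = 3 - \left(63 + 2 n\right) = -60 - 2 n$)
$16521 + w{\left(95,171 \right)} = 16521 - 402 = 16119$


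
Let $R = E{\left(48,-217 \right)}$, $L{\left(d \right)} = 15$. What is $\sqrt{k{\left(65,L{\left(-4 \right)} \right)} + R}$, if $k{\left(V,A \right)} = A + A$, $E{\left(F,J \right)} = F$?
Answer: $\sqrt{78} \approx 8.8318$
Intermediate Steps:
$R = 48$
$k{\left(V,A \right)} = 2 A$
$\sqrt{k{\left(65,L{\left(-4 \right)} \right)} + R} = \sqrt{2 \cdot 15 + 48} = \sqrt{30 + 48} = \sqrt{78}$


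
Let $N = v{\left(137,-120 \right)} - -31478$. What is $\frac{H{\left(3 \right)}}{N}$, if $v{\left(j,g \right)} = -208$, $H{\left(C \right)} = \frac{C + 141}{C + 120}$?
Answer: $\frac{24}{641035} \approx 3.7439 \cdot 10^{-5}$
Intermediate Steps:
$H{\left(C \right)} = \frac{141 + C}{120 + C}$
$N = 31270$ ($N = -208 - -31478 = -208 + 31478 = 31270$)
$\frac{H{\left(3 \right)}}{N} = \frac{\frac{1}{120 + 3} \left(141 + 3\right)}{31270} = \frac{1}{123} \cdot 144 \cdot \frac{1}{31270} = \frac{48}{41} \cdot \frac{1}{31270} = \frac{24}{641035}$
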